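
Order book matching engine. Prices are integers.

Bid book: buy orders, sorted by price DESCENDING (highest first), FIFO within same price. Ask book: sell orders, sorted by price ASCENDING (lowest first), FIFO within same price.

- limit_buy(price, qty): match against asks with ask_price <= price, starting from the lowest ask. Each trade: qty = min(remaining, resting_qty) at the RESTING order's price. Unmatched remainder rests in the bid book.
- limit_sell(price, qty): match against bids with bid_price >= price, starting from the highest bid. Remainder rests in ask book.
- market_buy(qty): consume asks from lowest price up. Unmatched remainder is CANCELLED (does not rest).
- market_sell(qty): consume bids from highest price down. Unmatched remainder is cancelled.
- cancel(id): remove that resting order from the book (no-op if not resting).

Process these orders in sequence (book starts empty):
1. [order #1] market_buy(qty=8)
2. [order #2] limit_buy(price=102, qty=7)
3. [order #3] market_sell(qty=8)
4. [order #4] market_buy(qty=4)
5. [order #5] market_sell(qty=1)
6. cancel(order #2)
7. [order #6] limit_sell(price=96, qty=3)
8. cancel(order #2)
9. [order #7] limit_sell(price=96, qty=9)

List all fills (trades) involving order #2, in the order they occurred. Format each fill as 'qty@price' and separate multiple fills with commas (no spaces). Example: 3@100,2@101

After op 1 [order #1] market_buy(qty=8): fills=none; bids=[-] asks=[-]
After op 2 [order #2] limit_buy(price=102, qty=7): fills=none; bids=[#2:7@102] asks=[-]
After op 3 [order #3] market_sell(qty=8): fills=#2x#3:7@102; bids=[-] asks=[-]
After op 4 [order #4] market_buy(qty=4): fills=none; bids=[-] asks=[-]
After op 5 [order #5] market_sell(qty=1): fills=none; bids=[-] asks=[-]
After op 6 cancel(order #2): fills=none; bids=[-] asks=[-]
After op 7 [order #6] limit_sell(price=96, qty=3): fills=none; bids=[-] asks=[#6:3@96]
After op 8 cancel(order #2): fills=none; bids=[-] asks=[#6:3@96]
After op 9 [order #7] limit_sell(price=96, qty=9): fills=none; bids=[-] asks=[#6:3@96 #7:9@96]

Answer: 7@102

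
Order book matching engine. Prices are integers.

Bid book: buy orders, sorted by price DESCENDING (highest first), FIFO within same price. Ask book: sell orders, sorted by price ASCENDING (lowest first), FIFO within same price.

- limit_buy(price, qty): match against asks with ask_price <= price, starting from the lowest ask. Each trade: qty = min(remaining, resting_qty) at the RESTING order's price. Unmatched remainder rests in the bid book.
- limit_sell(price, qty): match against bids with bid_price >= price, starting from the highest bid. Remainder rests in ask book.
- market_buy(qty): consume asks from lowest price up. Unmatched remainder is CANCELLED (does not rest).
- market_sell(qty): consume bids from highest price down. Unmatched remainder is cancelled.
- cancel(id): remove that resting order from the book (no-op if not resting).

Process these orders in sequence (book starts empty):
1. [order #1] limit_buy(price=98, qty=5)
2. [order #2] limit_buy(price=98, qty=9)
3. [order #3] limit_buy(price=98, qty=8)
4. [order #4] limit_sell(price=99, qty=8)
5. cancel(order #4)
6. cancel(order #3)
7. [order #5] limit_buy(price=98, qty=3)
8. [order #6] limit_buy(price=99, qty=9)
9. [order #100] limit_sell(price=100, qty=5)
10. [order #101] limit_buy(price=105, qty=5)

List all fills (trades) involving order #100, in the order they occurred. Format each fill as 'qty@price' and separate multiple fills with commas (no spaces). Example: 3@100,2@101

After op 1 [order #1] limit_buy(price=98, qty=5): fills=none; bids=[#1:5@98] asks=[-]
After op 2 [order #2] limit_buy(price=98, qty=9): fills=none; bids=[#1:5@98 #2:9@98] asks=[-]
After op 3 [order #3] limit_buy(price=98, qty=8): fills=none; bids=[#1:5@98 #2:9@98 #3:8@98] asks=[-]
After op 4 [order #4] limit_sell(price=99, qty=8): fills=none; bids=[#1:5@98 #2:9@98 #3:8@98] asks=[#4:8@99]
After op 5 cancel(order #4): fills=none; bids=[#1:5@98 #2:9@98 #3:8@98] asks=[-]
After op 6 cancel(order #3): fills=none; bids=[#1:5@98 #2:9@98] asks=[-]
After op 7 [order #5] limit_buy(price=98, qty=3): fills=none; bids=[#1:5@98 #2:9@98 #5:3@98] asks=[-]
After op 8 [order #6] limit_buy(price=99, qty=9): fills=none; bids=[#6:9@99 #1:5@98 #2:9@98 #5:3@98] asks=[-]
After op 9 [order #100] limit_sell(price=100, qty=5): fills=none; bids=[#6:9@99 #1:5@98 #2:9@98 #5:3@98] asks=[#100:5@100]
After op 10 [order #101] limit_buy(price=105, qty=5): fills=#101x#100:5@100; bids=[#6:9@99 #1:5@98 #2:9@98 #5:3@98] asks=[-]

Answer: 5@100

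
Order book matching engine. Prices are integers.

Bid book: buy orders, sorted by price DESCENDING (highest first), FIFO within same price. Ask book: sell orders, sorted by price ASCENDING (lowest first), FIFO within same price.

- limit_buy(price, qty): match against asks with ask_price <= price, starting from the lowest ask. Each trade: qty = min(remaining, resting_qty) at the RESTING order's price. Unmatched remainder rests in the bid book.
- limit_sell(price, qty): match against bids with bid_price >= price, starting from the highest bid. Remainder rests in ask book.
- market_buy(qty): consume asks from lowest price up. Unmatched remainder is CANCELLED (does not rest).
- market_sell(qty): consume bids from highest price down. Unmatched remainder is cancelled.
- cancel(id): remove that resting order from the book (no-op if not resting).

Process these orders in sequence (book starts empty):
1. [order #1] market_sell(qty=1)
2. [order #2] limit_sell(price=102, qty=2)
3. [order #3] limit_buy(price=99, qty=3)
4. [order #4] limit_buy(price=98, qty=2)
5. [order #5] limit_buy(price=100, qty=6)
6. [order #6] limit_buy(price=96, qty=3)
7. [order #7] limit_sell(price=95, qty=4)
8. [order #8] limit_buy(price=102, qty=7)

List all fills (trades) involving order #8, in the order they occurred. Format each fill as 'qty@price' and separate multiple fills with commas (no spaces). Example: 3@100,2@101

Answer: 2@102

Derivation:
After op 1 [order #1] market_sell(qty=1): fills=none; bids=[-] asks=[-]
After op 2 [order #2] limit_sell(price=102, qty=2): fills=none; bids=[-] asks=[#2:2@102]
After op 3 [order #3] limit_buy(price=99, qty=3): fills=none; bids=[#3:3@99] asks=[#2:2@102]
After op 4 [order #4] limit_buy(price=98, qty=2): fills=none; bids=[#3:3@99 #4:2@98] asks=[#2:2@102]
After op 5 [order #5] limit_buy(price=100, qty=6): fills=none; bids=[#5:6@100 #3:3@99 #4:2@98] asks=[#2:2@102]
After op 6 [order #6] limit_buy(price=96, qty=3): fills=none; bids=[#5:6@100 #3:3@99 #4:2@98 #6:3@96] asks=[#2:2@102]
After op 7 [order #7] limit_sell(price=95, qty=4): fills=#5x#7:4@100; bids=[#5:2@100 #3:3@99 #4:2@98 #6:3@96] asks=[#2:2@102]
After op 8 [order #8] limit_buy(price=102, qty=7): fills=#8x#2:2@102; bids=[#8:5@102 #5:2@100 #3:3@99 #4:2@98 #6:3@96] asks=[-]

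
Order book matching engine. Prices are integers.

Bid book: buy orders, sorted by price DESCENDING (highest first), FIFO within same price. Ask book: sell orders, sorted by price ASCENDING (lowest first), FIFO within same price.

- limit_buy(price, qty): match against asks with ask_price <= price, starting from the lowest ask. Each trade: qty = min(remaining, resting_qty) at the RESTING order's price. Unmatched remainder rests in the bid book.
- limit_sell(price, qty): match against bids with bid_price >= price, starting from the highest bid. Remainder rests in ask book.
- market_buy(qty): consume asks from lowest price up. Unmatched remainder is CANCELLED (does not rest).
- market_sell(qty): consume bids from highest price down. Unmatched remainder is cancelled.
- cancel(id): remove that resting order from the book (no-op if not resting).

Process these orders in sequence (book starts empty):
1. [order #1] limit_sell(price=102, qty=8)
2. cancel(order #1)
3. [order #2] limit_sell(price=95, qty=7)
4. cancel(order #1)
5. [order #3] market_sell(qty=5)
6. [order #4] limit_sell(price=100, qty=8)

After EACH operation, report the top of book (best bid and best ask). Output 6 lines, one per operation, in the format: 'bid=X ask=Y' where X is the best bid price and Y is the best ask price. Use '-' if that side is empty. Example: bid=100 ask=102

Answer: bid=- ask=102
bid=- ask=-
bid=- ask=95
bid=- ask=95
bid=- ask=95
bid=- ask=95

Derivation:
After op 1 [order #1] limit_sell(price=102, qty=8): fills=none; bids=[-] asks=[#1:8@102]
After op 2 cancel(order #1): fills=none; bids=[-] asks=[-]
After op 3 [order #2] limit_sell(price=95, qty=7): fills=none; bids=[-] asks=[#2:7@95]
After op 4 cancel(order #1): fills=none; bids=[-] asks=[#2:7@95]
After op 5 [order #3] market_sell(qty=5): fills=none; bids=[-] asks=[#2:7@95]
After op 6 [order #4] limit_sell(price=100, qty=8): fills=none; bids=[-] asks=[#2:7@95 #4:8@100]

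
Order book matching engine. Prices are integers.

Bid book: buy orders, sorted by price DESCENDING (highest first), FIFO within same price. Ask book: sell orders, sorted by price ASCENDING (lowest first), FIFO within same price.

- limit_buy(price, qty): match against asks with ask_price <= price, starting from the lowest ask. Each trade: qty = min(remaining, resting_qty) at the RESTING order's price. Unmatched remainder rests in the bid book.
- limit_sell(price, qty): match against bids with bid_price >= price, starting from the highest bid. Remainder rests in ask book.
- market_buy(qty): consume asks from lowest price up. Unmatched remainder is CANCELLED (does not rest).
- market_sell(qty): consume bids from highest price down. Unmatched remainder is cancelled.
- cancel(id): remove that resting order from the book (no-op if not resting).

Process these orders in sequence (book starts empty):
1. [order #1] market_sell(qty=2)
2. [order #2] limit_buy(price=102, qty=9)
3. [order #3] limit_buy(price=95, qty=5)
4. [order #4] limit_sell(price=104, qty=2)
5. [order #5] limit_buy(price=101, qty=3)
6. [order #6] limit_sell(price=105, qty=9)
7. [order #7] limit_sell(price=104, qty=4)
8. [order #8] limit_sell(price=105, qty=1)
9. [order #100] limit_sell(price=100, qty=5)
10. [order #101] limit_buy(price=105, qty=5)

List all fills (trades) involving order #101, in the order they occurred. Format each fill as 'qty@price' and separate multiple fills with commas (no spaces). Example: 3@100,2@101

Answer: 2@104,3@104

Derivation:
After op 1 [order #1] market_sell(qty=2): fills=none; bids=[-] asks=[-]
After op 2 [order #2] limit_buy(price=102, qty=9): fills=none; bids=[#2:9@102] asks=[-]
After op 3 [order #3] limit_buy(price=95, qty=5): fills=none; bids=[#2:9@102 #3:5@95] asks=[-]
After op 4 [order #4] limit_sell(price=104, qty=2): fills=none; bids=[#2:9@102 #3:5@95] asks=[#4:2@104]
After op 5 [order #5] limit_buy(price=101, qty=3): fills=none; bids=[#2:9@102 #5:3@101 #3:5@95] asks=[#4:2@104]
After op 6 [order #6] limit_sell(price=105, qty=9): fills=none; bids=[#2:9@102 #5:3@101 #3:5@95] asks=[#4:2@104 #6:9@105]
After op 7 [order #7] limit_sell(price=104, qty=4): fills=none; bids=[#2:9@102 #5:3@101 #3:5@95] asks=[#4:2@104 #7:4@104 #6:9@105]
After op 8 [order #8] limit_sell(price=105, qty=1): fills=none; bids=[#2:9@102 #5:3@101 #3:5@95] asks=[#4:2@104 #7:4@104 #6:9@105 #8:1@105]
After op 9 [order #100] limit_sell(price=100, qty=5): fills=#2x#100:5@102; bids=[#2:4@102 #5:3@101 #3:5@95] asks=[#4:2@104 #7:4@104 #6:9@105 #8:1@105]
After op 10 [order #101] limit_buy(price=105, qty=5): fills=#101x#4:2@104 #101x#7:3@104; bids=[#2:4@102 #5:3@101 #3:5@95] asks=[#7:1@104 #6:9@105 #8:1@105]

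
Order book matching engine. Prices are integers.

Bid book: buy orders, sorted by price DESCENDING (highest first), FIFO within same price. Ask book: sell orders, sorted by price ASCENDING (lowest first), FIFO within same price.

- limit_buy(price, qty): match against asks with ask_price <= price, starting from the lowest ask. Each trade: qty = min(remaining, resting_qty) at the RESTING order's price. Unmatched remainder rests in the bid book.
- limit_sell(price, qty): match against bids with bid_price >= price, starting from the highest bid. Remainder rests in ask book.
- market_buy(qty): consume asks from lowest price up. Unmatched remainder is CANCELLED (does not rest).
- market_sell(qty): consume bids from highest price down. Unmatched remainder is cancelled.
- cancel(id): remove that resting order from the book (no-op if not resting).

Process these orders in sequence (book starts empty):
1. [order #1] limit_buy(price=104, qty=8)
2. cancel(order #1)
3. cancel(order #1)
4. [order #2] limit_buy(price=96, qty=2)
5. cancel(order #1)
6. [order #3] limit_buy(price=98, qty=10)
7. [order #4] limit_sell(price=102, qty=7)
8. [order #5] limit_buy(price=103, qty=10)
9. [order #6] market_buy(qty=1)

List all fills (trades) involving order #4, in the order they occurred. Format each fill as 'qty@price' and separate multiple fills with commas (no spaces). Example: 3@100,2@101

Answer: 7@102

Derivation:
After op 1 [order #1] limit_buy(price=104, qty=8): fills=none; bids=[#1:8@104] asks=[-]
After op 2 cancel(order #1): fills=none; bids=[-] asks=[-]
After op 3 cancel(order #1): fills=none; bids=[-] asks=[-]
After op 4 [order #2] limit_buy(price=96, qty=2): fills=none; bids=[#2:2@96] asks=[-]
After op 5 cancel(order #1): fills=none; bids=[#2:2@96] asks=[-]
After op 6 [order #3] limit_buy(price=98, qty=10): fills=none; bids=[#3:10@98 #2:2@96] asks=[-]
After op 7 [order #4] limit_sell(price=102, qty=7): fills=none; bids=[#3:10@98 #2:2@96] asks=[#4:7@102]
After op 8 [order #5] limit_buy(price=103, qty=10): fills=#5x#4:7@102; bids=[#5:3@103 #3:10@98 #2:2@96] asks=[-]
After op 9 [order #6] market_buy(qty=1): fills=none; bids=[#5:3@103 #3:10@98 #2:2@96] asks=[-]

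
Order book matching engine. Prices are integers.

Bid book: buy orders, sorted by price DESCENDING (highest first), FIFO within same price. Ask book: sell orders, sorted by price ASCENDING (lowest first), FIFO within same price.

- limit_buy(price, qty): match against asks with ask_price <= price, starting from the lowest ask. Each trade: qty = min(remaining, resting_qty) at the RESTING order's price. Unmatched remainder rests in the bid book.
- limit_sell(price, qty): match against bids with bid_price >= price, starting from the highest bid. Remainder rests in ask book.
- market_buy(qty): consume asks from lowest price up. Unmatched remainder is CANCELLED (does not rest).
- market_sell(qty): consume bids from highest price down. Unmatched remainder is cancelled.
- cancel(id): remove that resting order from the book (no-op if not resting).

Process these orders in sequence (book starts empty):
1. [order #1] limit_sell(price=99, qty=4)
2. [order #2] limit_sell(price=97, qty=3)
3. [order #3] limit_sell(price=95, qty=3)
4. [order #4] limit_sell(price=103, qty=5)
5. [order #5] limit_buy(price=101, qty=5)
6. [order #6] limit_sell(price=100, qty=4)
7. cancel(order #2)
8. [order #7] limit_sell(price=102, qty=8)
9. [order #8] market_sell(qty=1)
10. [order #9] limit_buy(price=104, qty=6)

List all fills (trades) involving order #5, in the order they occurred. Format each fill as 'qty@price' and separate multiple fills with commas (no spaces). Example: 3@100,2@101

After op 1 [order #1] limit_sell(price=99, qty=4): fills=none; bids=[-] asks=[#1:4@99]
After op 2 [order #2] limit_sell(price=97, qty=3): fills=none; bids=[-] asks=[#2:3@97 #1:4@99]
After op 3 [order #3] limit_sell(price=95, qty=3): fills=none; bids=[-] asks=[#3:3@95 #2:3@97 #1:4@99]
After op 4 [order #4] limit_sell(price=103, qty=5): fills=none; bids=[-] asks=[#3:3@95 #2:3@97 #1:4@99 #4:5@103]
After op 5 [order #5] limit_buy(price=101, qty=5): fills=#5x#3:3@95 #5x#2:2@97; bids=[-] asks=[#2:1@97 #1:4@99 #4:5@103]
After op 6 [order #6] limit_sell(price=100, qty=4): fills=none; bids=[-] asks=[#2:1@97 #1:4@99 #6:4@100 #4:5@103]
After op 7 cancel(order #2): fills=none; bids=[-] asks=[#1:4@99 #6:4@100 #4:5@103]
After op 8 [order #7] limit_sell(price=102, qty=8): fills=none; bids=[-] asks=[#1:4@99 #6:4@100 #7:8@102 #4:5@103]
After op 9 [order #8] market_sell(qty=1): fills=none; bids=[-] asks=[#1:4@99 #6:4@100 #7:8@102 #4:5@103]
After op 10 [order #9] limit_buy(price=104, qty=6): fills=#9x#1:4@99 #9x#6:2@100; bids=[-] asks=[#6:2@100 #7:8@102 #4:5@103]

Answer: 3@95,2@97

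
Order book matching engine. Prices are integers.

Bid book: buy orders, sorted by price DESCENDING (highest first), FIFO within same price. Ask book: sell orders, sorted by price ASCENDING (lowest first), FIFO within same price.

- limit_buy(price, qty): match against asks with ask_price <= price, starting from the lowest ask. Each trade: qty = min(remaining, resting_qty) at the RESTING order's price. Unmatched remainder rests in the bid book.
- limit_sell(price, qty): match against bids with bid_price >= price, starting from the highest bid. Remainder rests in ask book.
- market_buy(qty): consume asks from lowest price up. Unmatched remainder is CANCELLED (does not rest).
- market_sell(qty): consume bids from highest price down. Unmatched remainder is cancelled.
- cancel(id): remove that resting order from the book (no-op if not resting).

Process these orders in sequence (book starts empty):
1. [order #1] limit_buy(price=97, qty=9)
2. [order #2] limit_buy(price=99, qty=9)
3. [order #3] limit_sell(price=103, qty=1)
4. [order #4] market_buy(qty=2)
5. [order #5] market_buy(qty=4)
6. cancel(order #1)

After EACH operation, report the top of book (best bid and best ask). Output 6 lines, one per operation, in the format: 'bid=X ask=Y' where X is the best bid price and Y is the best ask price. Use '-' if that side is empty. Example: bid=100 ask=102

Answer: bid=97 ask=-
bid=99 ask=-
bid=99 ask=103
bid=99 ask=-
bid=99 ask=-
bid=99 ask=-

Derivation:
After op 1 [order #1] limit_buy(price=97, qty=9): fills=none; bids=[#1:9@97] asks=[-]
After op 2 [order #2] limit_buy(price=99, qty=9): fills=none; bids=[#2:9@99 #1:9@97] asks=[-]
After op 3 [order #3] limit_sell(price=103, qty=1): fills=none; bids=[#2:9@99 #1:9@97] asks=[#3:1@103]
After op 4 [order #4] market_buy(qty=2): fills=#4x#3:1@103; bids=[#2:9@99 #1:9@97] asks=[-]
After op 5 [order #5] market_buy(qty=4): fills=none; bids=[#2:9@99 #1:9@97] asks=[-]
After op 6 cancel(order #1): fills=none; bids=[#2:9@99] asks=[-]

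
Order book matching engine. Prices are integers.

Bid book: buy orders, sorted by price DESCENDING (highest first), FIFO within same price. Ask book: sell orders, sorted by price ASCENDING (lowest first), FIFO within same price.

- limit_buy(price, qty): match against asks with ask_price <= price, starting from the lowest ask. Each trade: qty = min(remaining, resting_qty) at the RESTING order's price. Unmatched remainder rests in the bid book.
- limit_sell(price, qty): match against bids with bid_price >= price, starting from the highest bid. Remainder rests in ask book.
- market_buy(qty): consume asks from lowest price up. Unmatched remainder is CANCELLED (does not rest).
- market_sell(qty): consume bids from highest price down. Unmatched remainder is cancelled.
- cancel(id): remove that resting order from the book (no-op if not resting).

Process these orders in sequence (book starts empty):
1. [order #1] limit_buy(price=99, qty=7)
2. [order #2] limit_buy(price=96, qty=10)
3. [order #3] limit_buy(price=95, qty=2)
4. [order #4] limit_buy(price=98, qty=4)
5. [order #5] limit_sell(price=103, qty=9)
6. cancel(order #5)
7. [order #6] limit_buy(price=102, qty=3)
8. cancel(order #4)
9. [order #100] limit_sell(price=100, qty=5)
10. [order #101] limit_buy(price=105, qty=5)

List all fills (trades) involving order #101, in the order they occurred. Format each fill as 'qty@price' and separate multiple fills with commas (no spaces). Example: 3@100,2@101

Answer: 2@100

Derivation:
After op 1 [order #1] limit_buy(price=99, qty=7): fills=none; bids=[#1:7@99] asks=[-]
After op 2 [order #2] limit_buy(price=96, qty=10): fills=none; bids=[#1:7@99 #2:10@96] asks=[-]
After op 3 [order #3] limit_buy(price=95, qty=2): fills=none; bids=[#1:7@99 #2:10@96 #3:2@95] asks=[-]
After op 4 [order #4] limit_buy(price=98, qty=4): fills=none; bids=[#1:7@99 #4:4@98 #2:10@96 #3:2@95] asks=[-]
After op 5 [order #5] limit_sell(price=103, qty=9): fills=none; bids=[#1:7@99 #4:4@98 #2:10@96 #3:2@95] asks=[#5:9@103]
After op 6 cancel(order #5): fills=none; bids=[#1:7@99 #4:4@98 #2:10@96 #3:2@95] asks=[-]
After op 7 [order #6] limit_buy(price=102, qty=3): fills=none; bids=[#6:3@102 #1:7@99 #4:4@98 #2:10@96 #3:2@95] asks=[-]
After op 8 cancel(order #4): fills=none; bids=[#6:3@102 #1:7@99 #2:10@96 #3:2@95] asks=[-]
After op 9 [order #100] limit_sell(price=100, qty=5): fills=#6x#100:3@102; bids=[#1:7@99 #2:10@96 #3:2@95] asks=[#100:2@100]
After op 10 [order #101] limit_buy(price=105, qty=5): fills=#101x#100:2@100; bids=[#101:3@105 #1:7@99 #2:10@96 #3:2@95] asks=[-]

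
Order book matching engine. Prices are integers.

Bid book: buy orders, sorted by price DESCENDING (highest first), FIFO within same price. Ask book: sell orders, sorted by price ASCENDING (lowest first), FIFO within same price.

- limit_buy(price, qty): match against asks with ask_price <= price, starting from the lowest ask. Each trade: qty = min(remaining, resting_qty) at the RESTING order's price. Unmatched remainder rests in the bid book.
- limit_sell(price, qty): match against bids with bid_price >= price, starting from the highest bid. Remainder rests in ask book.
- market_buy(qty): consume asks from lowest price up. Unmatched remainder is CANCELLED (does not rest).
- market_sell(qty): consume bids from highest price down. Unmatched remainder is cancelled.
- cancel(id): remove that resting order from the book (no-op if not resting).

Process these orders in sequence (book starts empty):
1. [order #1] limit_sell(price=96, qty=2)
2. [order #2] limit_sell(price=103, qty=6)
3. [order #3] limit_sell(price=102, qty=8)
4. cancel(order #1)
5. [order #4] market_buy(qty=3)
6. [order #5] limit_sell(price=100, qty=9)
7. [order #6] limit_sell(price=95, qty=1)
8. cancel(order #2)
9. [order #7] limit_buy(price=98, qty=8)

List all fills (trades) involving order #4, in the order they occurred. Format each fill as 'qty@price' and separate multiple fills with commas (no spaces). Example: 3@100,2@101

After op 1 [order #1] limit_sell(price=96, qty=2): fills=none; bids=[-] asks=[#1:2@96]
After op 2 [order #2] limit_sell(price=103, qty=6): fills=none; bids=[-] asks=[#1:2@96 #2:6@103]
After op 3 [order #3] limit_sell(price=102, qty=8): fills=none; bids=[-] asks=[#1:2@96 #3:8@102 #2:6@103]
After op 4 cancel(order #1): fills=none; bids=[-] asks=[#3:8@102 #2:6@103]
After op 5 [order #4] market_buy(qty=3): fills=#4x#3:3@102; bids=[-] asks=[#3:5@102 #2:6@103]
After op 6 [order #5] limit_sell(price=100, qty=9): fills=none; bids=[-] asks=[#5:9@100 #3:5@102 #2:6@103]
After op 7 [order #6] limit_sell(price=95, qty=1): fills=none; bids=[-] asks=[#6:1@95 #5:9@100 #3:5@102 #2:6@103]
After op 8 cancel(order #2): fills=none; bids=[-] asks=[#6:1@95 #5:9@100 #3:5@102]
After op 9 [order #7] limit_buy(price=98, qty=8): fills=#7x#6:1@95; bids=[#7:7@98] asks=[#5:9@100 #3:5@102]

Answer: 3@102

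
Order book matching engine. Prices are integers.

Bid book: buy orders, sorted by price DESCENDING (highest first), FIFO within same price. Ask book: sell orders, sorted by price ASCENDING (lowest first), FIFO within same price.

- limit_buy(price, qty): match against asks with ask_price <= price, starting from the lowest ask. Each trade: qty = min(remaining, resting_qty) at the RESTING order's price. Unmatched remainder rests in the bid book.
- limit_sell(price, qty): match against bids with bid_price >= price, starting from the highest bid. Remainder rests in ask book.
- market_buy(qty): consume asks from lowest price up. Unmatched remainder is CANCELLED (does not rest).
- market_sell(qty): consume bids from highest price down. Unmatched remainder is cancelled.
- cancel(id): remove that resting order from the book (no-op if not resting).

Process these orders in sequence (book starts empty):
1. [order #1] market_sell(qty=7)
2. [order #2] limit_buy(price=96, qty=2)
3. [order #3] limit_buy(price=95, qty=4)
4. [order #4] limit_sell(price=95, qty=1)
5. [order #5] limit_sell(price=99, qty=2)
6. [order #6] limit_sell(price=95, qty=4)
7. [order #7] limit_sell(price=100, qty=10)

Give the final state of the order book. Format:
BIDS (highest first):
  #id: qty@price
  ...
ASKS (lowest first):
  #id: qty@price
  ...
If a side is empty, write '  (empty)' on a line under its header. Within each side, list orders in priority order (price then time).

After op 1 [order #1] market_sell(qty=7): fills=none; bids=[-] asks=[-]
After op 2 [order #2] limit_buy(price=96, qty=2): fills=none; bids=[#2:2@96] asks=[-]
After op 3 [order #3] limit_buy(price=95, qty=4): fills=none; bids=[#2:2@96 #3:4@95] asks=[-]
After op 4 [order #4] limit_sell(price=95, qty=1): fills=#2x#4:1@96; bids=[#2:1@96 #3:4@95] asks=[-]
After op 5 [order #5] limit_sell(price=99, qty=2): fills=none; bids=[#2:1@96 #3:4@95] asks=[#5:2@99]
After op 6 [order #6] limit_sell(price=95, qty=4): fills=#2x#6:1@96 #3x#6:3@95; bids=[#3:1@95] asks=[#5:2@99]
After op 7 [order #7] limit_sell(price=100, qty=10): fills=none; bids=[#3:1@95] asks=[#5:2@99 #7:10@100]

Answer: BIDS (highest first):
  #3: 1@95
ASKS (lowest first):
  #5: 2@99
  #7: 10@100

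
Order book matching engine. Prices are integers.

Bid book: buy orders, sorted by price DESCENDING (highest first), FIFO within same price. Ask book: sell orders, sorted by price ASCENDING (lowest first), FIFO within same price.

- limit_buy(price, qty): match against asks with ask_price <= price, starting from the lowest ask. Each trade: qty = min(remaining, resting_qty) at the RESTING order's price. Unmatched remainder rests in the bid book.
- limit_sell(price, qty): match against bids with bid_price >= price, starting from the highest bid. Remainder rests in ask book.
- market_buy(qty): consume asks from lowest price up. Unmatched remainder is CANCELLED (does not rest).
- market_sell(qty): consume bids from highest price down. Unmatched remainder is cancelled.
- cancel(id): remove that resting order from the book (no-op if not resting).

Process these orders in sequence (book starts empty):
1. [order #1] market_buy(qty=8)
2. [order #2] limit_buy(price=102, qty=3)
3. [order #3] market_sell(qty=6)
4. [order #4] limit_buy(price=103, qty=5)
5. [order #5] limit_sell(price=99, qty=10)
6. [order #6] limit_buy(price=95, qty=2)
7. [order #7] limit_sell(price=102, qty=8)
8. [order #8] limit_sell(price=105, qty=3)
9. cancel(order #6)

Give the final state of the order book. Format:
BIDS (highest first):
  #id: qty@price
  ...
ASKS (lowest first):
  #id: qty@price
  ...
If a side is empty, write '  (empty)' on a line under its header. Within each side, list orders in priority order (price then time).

After op 1 [order #1] market_buy(qty=8): fills=none; bids=[-] asks=[-]
After op 2 [order #2] limit_buy(price=102, qty=3): fills=none; bids=[#2:3@102] asks=[-]
After op 3 [order #3] market_sell(qty=6): fills=#2x#3:3@102; bids=[-] asks=[-]
After op 4 [order #4] limit_buy(price=103, qty=5): fills=none; bids=[#4:5@103] asks=[-]
After op 5 [order #5] limit_sell(price=99, qty=10): fills=#4x#5:5@103; bids=[-] asks=[#5:5@99]
After op 6 [order #6] limit_buy(price=95, qty=2): fills=none; bids=[#6:2@95] asks=[#5:5@99]
After op 7 [order #7] limit_sell(price=102, qty=8): fills=none; bids=[#6:2@95] asks=[#5:5@99 #7:8@102]
After op 8 [order #8] limit_sell(price=105, qty=3): fills=none; bids=[#6:2@95] asks=[#5:5@99 #7:8@102 #8:3@105]
After op 9 cancel(order #6): fills=none; bids=[-] asks=[#5:5@99 #7:8@102 #8:3@105]

Answer: BIDS (highest first):
  (empty)
ASKS (lowest first):
  #5: 5@99
  #7: 8@102
  #8: 3@105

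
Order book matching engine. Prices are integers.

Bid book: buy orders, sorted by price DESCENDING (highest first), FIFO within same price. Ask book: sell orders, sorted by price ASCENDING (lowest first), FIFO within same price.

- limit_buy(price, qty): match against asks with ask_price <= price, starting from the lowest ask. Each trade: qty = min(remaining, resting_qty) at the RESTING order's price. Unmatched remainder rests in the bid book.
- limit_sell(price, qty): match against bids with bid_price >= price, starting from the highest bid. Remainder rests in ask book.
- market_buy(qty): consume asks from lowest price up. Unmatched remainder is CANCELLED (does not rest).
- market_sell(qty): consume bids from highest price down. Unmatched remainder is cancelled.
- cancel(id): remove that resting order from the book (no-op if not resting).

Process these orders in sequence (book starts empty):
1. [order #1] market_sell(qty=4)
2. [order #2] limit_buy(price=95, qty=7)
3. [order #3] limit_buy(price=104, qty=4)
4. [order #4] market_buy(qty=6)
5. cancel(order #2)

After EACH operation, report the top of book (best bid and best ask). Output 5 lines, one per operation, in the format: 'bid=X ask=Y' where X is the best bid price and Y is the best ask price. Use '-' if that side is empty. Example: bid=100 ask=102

After op 1 [order #1] market_sell(qty=4): fills=none; bids=[-] asks=[-]
After op 2 [order #2] limit_buy(price=95, qty=7): fills=none; bids=[#2:7@95] asks=[-]
After op 3 [order #3] limit_buy(price=104, qty=4): fills=none; bids=[#3:4@104 #2:7@95] asks=[-]
After op 4 [order #4] market_buy(qty=6): fills=none; bids=[#3:4@104 #2:7@95] asks=[-]
After op 5 cancel(order #2): fills=none; bids=[#3:4@104] asks=[-]

Answer: bid=- ask=-
bid=95 ask=-
bid=104 ask=-
bid=104 ask=-
bid=104 ask=-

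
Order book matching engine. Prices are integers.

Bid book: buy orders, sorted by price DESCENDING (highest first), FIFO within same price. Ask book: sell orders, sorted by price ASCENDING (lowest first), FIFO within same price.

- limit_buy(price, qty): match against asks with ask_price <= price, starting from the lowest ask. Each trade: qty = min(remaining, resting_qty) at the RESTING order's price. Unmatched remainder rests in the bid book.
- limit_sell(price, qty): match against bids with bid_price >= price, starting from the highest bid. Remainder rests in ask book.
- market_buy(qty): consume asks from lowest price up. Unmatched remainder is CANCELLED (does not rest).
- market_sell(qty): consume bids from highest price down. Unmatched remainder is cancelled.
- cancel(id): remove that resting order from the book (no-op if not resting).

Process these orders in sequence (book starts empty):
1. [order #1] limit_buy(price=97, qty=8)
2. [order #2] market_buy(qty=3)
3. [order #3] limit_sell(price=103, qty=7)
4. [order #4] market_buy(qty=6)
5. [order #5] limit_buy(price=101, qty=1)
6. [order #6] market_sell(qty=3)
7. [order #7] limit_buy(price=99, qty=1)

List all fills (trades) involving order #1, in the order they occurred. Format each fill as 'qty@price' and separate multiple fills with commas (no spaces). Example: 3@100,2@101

After op 1 [order #1] limit_buy(price=97, qty=8): fills=none; bids=[#1:8@97] asks=[-]
After op 2 [order #2] market_buy(qty=3): fills=none; bids=[#1:8@97] asks=[-]
After op 3 [order #3] limit_sell(price=103, qty=7): fills=none; bids=[#1:8@97] asks=[#3:7@103]
After op 4 [order #4] market_buy(qty=6): fills=#4x#3:6@103; bids=[#1:8@97] asks=[#3:1@103]
After op 5 [order #5] limit_buy(price=101, qty=1): fills=none; bids=[#5:1@101 #1:8@97] asks=[#3:1@103]
After op 6 [order #6] market_sell(qty=3): fills=#5x#6:1@101 #1x#6:2@97; bids=[#1:6@97] asks=[#3:1@103]
After op 7 [order #7] limit_buy(price=99, qty=1): fills=none; bids=[#7:1@99 #1:6@97] asks=[#3:1@103]

Answer: 2@97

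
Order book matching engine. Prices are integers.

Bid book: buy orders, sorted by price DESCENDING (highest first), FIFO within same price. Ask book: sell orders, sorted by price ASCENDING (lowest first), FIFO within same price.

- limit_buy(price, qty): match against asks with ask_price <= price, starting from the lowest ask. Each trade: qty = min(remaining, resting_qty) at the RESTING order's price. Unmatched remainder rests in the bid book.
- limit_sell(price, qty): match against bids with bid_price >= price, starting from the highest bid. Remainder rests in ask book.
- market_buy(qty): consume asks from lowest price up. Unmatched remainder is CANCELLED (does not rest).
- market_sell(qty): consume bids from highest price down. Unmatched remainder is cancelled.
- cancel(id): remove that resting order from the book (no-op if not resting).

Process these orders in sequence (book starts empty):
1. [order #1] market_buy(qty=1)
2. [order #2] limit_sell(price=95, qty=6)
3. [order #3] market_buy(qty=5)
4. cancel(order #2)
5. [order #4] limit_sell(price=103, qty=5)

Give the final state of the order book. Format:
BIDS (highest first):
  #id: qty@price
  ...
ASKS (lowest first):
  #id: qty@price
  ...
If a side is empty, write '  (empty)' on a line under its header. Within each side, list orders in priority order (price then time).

Answer: BIDS (highest first):
  (empty)
ASKS (lowest first):
  #4: 5@103

Derivation:
After op 1 [order #1] market_buy(qty=1): fills=none; bids=[-] asks=[-]
After op 2 [order #2] limit_sell(price=95, qty=6): fills=none; bids=[-] asks=[#2:6@95]
After op 3 [order #3] market_buy(qty=5): fills=#3x#2:5@95; bids=[-] asks=[#2:1@95]
After op 4 cancel(order #2): fills=none; bids=[-] asks=[-]
After op 5 [order #4] limit_sell(price=103, qty=5): fills=none; bids=[-] asks=[#4:5@103]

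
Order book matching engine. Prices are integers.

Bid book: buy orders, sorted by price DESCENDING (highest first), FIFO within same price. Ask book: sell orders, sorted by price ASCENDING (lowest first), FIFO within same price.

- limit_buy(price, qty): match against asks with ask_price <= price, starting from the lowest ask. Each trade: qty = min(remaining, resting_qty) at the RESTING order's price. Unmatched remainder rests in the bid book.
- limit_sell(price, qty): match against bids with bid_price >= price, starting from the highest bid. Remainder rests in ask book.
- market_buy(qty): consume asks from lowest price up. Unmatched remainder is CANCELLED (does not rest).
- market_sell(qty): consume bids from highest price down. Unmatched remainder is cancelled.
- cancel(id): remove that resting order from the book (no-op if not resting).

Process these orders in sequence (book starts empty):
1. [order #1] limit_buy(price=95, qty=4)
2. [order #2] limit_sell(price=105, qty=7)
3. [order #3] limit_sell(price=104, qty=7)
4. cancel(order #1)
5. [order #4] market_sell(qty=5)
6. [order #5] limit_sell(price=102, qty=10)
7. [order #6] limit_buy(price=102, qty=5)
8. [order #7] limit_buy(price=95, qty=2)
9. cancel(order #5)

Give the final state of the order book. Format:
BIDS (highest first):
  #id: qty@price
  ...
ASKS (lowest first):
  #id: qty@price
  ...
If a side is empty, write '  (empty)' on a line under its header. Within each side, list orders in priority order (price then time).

After op 1 [order #1] limit_buy(price=95, qty=4): fills=none; bids=[#1:4@95] asks=[-]
After op 2 [order #2] limit_sell(price=105, qty=7): fills=none; bids=[#1:4@95] asks=[#2:7@105]
After op 3 [order #3] limit_sell(price=104, qty=7): fills=none; bids=[#1:4@95] asks=[#3:7@104 #2:7@105]
After op 4 cancel(order #1): fills=none; bids=[-] asks=[#3:7@104 #2:7@105]
After op 5 [order #4] market_sell(qty=5): fills=none; bids=[-] asks=[#3:7@104 #2:7@105]
After op 6 [order #5] limit_sell(price=102, qty=10): fills=none; bids=[-] asks=[#5:10@102 #3:7@104 #2:7@105]
After op 7 [order #6] limit_buy(price=102, qty=5): fills=#6x#5:5@102; bids=[-] asks=[#5:5@102 #3:7@104 #2:7@105]
After op 8 [order #7] limit_buy(price=95, qty=2): fills=none; bids=[#7:2@95] asks=[#5:5@102 #3:7@104 #2:7@105]
After op 9 cancel(order #5): fills=none; bids=[#7:2@95] asks=[#3:7@104 #2:7@105]

Answer: BIDS (highest first):
  #7: 2@95
ASKS (lowest first):
  #3: 7@104
  #2: 7@105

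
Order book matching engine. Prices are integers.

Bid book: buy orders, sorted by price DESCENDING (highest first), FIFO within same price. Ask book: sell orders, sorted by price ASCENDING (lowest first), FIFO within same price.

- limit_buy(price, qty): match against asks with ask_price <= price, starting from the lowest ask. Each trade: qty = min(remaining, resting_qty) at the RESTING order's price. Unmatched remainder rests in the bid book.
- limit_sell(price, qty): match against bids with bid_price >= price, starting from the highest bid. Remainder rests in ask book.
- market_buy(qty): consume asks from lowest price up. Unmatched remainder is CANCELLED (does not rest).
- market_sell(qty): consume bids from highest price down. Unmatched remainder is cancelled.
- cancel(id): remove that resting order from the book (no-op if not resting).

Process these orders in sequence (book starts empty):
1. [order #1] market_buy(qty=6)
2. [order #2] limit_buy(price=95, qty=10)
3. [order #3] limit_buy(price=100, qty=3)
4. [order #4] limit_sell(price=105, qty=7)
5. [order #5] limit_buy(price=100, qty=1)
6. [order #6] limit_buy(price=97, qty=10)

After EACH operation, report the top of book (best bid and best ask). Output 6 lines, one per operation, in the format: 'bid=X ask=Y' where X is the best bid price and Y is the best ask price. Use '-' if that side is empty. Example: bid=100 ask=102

After op 1 [order #1] market_buy(qty=6): fills=none; bids=[-] asks=[-]
After op 2 [order #2] limit_buy(price=95, qty=10): fills=none; bids=[#2:10@95] asks=[-]
After op 3 [order #3] limit_buy(price=100, qty=3): fills=none; bids=[#3:3@100 #2:10@95] asks=[-]
After op 4 [order #4] limit_sell(price=105, qty=7): fills=none; bids=[#3:3@100 #2:10@95] asks=[#4:7@105]
After op 5 [order #5] limit_buy(price=100, qty=1): fills=none; bids=[#3:3@100 #5:1@100 #2:10@95] asks=[#4:7@105]
After op 6 [order #6] limit_buy(price=97, qty=10): fills=none; bids=[#3:3@100 #5:1@100 #6:10@97 #2:10@95] asks=[#4:7@105]

Answer: bid=- ask=-
bid=95 ask=-
bid=100 ask=-
bid=100 ask=105
bid=100 ask=105
bid=100 ask=105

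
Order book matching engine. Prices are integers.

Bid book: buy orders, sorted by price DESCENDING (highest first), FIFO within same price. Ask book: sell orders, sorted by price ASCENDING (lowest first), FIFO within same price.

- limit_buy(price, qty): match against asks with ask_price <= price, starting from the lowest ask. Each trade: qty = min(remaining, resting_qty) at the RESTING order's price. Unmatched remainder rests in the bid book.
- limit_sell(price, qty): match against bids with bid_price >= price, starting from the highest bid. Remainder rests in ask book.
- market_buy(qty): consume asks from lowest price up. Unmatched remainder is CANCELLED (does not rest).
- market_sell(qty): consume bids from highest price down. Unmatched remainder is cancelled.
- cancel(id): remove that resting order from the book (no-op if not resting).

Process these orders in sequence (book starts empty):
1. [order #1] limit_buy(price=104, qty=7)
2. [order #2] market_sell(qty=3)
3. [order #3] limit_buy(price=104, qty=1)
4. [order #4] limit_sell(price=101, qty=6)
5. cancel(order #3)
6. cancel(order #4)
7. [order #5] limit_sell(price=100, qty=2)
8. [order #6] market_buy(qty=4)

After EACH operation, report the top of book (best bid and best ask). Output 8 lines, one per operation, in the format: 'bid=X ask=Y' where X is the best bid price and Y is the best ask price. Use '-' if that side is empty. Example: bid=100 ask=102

After op 1 [order #1] limit_buy(price=104, qty=7): fills=none; bids=[#1:7@104] asks=[-]
After op 2 [order #2] market_sell(qty=3): fills=#1x#2:3@104; bids=[#1:4@104] asks=[-]
After op 3 [order #3] limit_buy(price=104, qty=1): fills=none; bids=[#1:4@104 #3:1@104] asks=[-]
After op 4 [order #4] limit_sell(price=101, qty=6): fills=#1x#4:4@104 #3x#4:1@104; bids=[-] asks=[#4:1@101]
After op 5 cancel(order #3): fills=none; bids=[-] asks=[#4:1@101]
After op 6 cancel(order #4): fills=none; bids=[-] asks=[-]
After op 7 [order #5] limit_sell(price=100, qty=2): fills=none; bids=[-] asks=[#5:2@100]
After op 8 [order #6] market_buy(qty=4): fills=#6x#5:2@100; bids=[-] asks=[-]

Answer: bid=104 ask=-
bid=104 ask=-
bid=104 ask=-
bid=- ask=101
bid=- ask=101
bid=- ask=-
bid=- ask=100
bid=- ask=-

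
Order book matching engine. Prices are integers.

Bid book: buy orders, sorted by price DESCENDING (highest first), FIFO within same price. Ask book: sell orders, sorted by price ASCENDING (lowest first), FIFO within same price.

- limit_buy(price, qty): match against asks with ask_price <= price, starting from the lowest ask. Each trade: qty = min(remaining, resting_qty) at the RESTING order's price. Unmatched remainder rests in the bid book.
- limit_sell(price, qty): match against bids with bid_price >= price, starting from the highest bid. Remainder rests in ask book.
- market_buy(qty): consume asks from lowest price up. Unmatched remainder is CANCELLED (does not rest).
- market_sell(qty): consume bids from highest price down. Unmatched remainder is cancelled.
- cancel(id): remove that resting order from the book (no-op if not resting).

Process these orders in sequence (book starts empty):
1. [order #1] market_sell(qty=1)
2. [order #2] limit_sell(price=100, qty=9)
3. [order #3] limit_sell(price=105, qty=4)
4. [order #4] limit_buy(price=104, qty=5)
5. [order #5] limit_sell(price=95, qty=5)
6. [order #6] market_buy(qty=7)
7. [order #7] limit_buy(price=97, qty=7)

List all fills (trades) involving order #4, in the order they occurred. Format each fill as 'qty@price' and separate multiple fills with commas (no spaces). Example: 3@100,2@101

After op 1 [order #1] market_sell(qty=1): fills=none; bids=[-] asks=[-]
After op 2 [order #2] limit_sell(price=100, qty=9): fills=none; bids=[-] asks=[#2:9@100]
After op 3 [order #3] limit_sell(price=105, qty=4): fills=none; bids=[-] asks=[#2:9@100 #3:4@105]
After op 4 [order #4] limit_buy(price=104, qty=5): fills=#4x#2:5@100; bids=[-] asks=[#2:4@100 #3:4@105]
After op 5 [order #5] limit_sell(price=95, qty=5): fills=none; bids=[-] asks=[#5:5@95 #2:4@100 #3:4@105]
After op 6 [order #6] market_buy(qty=7): fills=#6x#5:5@95 #6x#2:2@100; bids=[-] asks=[#2:2@100 #3:4@105]
After op 7 [order #7] limit_buy(price=97, qty=7): fills=none; bids=[#7:7@97] asks=[#2:2@100 #3:4@105]

Answer: 5@100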